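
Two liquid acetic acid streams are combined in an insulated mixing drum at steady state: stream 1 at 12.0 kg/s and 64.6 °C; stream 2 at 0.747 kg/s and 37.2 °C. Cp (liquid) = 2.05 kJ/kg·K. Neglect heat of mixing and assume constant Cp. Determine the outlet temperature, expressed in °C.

Adiabatic, steady state ⇒ Σ ṁᵢCp,ᵢ(T_out − Tᵢ) = 0
T_out = Σ ṁᵢCp,ᵢTᵢ / Σ ṁᵢCp,ᵢ
      = 1646.1 / 26.131 = 62.994 °C

T_out = 63.0 °C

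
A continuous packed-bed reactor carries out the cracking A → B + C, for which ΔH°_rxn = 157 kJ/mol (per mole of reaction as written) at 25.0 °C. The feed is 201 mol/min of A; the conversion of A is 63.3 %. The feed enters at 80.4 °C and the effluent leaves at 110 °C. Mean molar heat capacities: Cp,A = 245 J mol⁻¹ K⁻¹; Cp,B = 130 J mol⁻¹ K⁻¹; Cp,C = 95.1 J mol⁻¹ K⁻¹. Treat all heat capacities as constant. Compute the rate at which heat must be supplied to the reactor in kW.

Extent of reaction ξ = 0.633 × 201 = 127.23 mol/min
Reaction term: ξ·ΔH°_rxn = 127.23 × 157 = 19976 kJ/min
Sensible, feed 80.4→25 °C: -2728.2 kJ/min
Outlet flows (mol/min): A 73.767, B 127.23, C 127.23
Sensible, products 25→110 °C: 3970.6 kJ/min
Q = ΔH = 21218 kJ/min = 353.63 kW
Heat supplied = 353.63 kW

Q_in = 354 kW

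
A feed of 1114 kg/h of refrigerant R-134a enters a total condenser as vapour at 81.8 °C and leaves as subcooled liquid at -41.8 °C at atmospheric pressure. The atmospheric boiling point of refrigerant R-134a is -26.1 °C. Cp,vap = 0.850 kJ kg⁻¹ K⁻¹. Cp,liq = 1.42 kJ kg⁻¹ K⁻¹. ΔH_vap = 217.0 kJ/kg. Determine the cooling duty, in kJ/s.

Q_c = 102 kJ/s

vapour 81.8→-26.1 °C: -91.715 kJ/kg
condensation at -26.1 °C: -217 kJ/kg
liquid -26.1→-41.8 °C: -22.294 kJ/kg
Δh = -91.715 + -217 + -22.294 = -331.01 kJ/kg
Q = ṁ·Δh = 1114 kg/h × -331.01 kJ/kg = -368740 kJ/h
|Q| = 102.43 kW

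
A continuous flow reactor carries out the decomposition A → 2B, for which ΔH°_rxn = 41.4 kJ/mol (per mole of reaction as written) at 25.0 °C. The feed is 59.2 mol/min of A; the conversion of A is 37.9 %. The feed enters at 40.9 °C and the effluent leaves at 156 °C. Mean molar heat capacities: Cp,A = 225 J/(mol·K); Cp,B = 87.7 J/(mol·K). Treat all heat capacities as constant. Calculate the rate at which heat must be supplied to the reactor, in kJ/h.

Extent of reaction ξ = 0.379 × 59.2 = 22.437 mol/min
Reaction term: ξ·ΔH°_rxn = 22.437 × 41.4 = 928.88 kJ/min
Sensible, feed 40.9→25 °C: -211.79 kJ/min
Outlet flows (mol/min): A 36.763, B 44.874
Sensible, products 25→156 °C: 1599.1 kJ/min
Q = ΔH = 2316.2 kJ/min = 38.604 kW
Heat supplied = 138970 kJ/h

Q_in = 139000 kJ/h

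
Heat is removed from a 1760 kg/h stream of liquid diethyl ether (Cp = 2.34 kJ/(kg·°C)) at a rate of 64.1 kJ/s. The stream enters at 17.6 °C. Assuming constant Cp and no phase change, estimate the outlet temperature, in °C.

Q = 64.1 kJ/s = 230760 kJ/h
ΔT = Q/(ṁ·Cp) = 230760/(1760×2.34) = 56.031 K
T_out = 17.6 − 56.031 = -38.431 °C

T_out = -38.4 °C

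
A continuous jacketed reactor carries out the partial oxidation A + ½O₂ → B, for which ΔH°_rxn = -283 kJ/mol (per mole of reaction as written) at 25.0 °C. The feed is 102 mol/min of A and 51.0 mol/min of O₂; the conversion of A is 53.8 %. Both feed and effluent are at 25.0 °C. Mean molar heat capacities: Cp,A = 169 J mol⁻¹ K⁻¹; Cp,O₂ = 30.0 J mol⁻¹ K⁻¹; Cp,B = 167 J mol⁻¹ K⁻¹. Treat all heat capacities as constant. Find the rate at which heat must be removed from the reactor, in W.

Extent of reaction ξ = 0.538 × 102 = 54.876 mol/min
Reaction term: ξ·ΔH°_rxn = 54.876 × -283 = -15530 kJ/min
Q = ΔH = -15530 kJ/min = -258.83 kW
Heat removed = 258830 W

Q_out = 259000 W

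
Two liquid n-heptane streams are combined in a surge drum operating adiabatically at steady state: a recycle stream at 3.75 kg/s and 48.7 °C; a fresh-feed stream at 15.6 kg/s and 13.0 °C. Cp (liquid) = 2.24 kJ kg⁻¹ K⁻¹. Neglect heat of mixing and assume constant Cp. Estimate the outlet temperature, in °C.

T_out = 19.9 °C

Energy balance with Q = 0: Σ ṁᵢCp,ᵢ(T_out − Tᵢ) = 0
T_out = Σ ṁᵢCp,ᵢTᵢ / Σ ṁᵢCp,ᵢ
      = 863.35 / 43.344 = 19.919 °C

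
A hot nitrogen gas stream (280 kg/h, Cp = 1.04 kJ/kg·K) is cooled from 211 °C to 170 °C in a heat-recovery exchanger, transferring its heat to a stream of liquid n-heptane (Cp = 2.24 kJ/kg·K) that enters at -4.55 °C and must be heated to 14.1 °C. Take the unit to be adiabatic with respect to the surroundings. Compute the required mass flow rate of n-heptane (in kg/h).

Heat released by hot stream: Q = 280 × 1.04 × (211 − 170) = 11939 kJ/h
Energy balance on cold side (adiabatic exchanger): Q = ṁ_c·Cp_c·(T_c,out − T_c,in)
ṁ_c = 11939 / [2.24 × (14.1 − -4.55)] = 285.79 kg/h

ṁ_c = 286 kg/h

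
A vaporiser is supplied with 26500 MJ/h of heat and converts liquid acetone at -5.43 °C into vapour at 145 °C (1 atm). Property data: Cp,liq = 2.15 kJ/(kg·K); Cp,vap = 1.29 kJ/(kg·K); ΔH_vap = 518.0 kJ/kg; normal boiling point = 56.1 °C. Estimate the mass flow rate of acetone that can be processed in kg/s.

ṁ = 9.62 kg/s

Δh = 2.15×(56.1−-5.43) + 518.0 + 1.29×(145−56.1) = 764.97 kJ/kg
Q = 26500 MJ/h = 7361.1 kJ/s = 7361.1 kJ/s
ṁ = Q/Δh = 7361.1 / 764.97 = 9.6227 kg/s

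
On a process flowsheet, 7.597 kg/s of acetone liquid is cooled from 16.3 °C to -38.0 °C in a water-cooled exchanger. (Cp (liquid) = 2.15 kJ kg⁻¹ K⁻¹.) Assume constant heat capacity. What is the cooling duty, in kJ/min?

Q_c = 53200 kJ/min

Q = ṁ·Cp·ΔT = 7.597 × 2.15 × (-38.0 − 16.3) = -886.91 kJ/s
Cooling duty = 53215 kJ/min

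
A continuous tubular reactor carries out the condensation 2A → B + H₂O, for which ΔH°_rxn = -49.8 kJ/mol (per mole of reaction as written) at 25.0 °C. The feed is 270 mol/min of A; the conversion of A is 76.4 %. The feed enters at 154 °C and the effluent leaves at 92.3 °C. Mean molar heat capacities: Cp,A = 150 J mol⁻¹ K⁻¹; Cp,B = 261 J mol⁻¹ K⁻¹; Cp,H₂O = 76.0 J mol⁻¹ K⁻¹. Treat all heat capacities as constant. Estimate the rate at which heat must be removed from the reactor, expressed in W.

Q_out = 123000 W

Extent of reaction ξ = 0.764 × 270 / 2 = 103.14 mol/min
Reaction term: ξ·ΔH°_rxn = 103.14 × -49.8 = -5136.4 kJ/min
Sensible, feed 154→25 °C: -5224.5 kJ/min
Outlet flows (mol/min): A 63.72, B 103.14, H₂O 103.14
Sensible, products 25→92.3 °C: 2982.5 kJ/min
Q = ΔH = -7378.4 kJ/min = -122.97 kW
Heat removed = 122970 W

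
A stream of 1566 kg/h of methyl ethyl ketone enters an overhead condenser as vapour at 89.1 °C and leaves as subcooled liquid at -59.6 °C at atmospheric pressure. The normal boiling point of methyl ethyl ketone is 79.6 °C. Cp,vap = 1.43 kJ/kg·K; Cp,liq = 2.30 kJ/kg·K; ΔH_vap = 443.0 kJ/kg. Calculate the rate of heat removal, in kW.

vapour 89.1→79.6 °C: -13.585 kJ/kg
condensation at 79.6 °C: -443 kJ/kg
liquid 79.6→-59.6 °C: -320.16 kJ/kg
Δh = -13.585 + -443 + -320.16 = -776.75 kJ/kg
Q = ṁ·Δh = 1566 kg/h × -776.75 kJ/kg = -1.2164e+06 kJ/h
|Q| = 337.88 kW

Q_c = 338 kW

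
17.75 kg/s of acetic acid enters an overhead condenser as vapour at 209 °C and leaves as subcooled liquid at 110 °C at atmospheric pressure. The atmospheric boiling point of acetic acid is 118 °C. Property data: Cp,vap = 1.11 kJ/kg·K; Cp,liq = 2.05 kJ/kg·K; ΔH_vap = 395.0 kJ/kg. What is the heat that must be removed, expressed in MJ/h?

Q_c = 32700 MJ/h

vapour 209→118 °C: -101.01 kJ/kg
condensation at 118 °C: -395 kJ/kg
liquid 118→110 °C: -16.4 kJ/kg
Δh = -101.01 + -395 + -16.4 = -512.41 kJ/kg
Q = ṁ·Δh = 17.75 kg/s × -512.41 kJ/kg = -9095.3 kJ/s
|Q| = 9095.3 kW = 32743 MJ/h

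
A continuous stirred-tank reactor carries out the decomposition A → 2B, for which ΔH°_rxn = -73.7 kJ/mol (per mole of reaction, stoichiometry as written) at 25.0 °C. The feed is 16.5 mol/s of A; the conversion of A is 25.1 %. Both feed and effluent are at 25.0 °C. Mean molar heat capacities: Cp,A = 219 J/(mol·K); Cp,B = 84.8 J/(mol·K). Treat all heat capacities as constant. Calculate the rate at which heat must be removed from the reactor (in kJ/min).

Extent of reaction ξ = 0.251 × 16.5 = 4.1415 mol/s
Reaction term: ξ·ΔH°_rxn = 4.1415 × -73.7 = -305.23 kJ/s
Q = ΔH = -305.23 kJ/s = -305.23 kW
Heat removed = 18314 kJ/min

Q_out = 18300 kJ/min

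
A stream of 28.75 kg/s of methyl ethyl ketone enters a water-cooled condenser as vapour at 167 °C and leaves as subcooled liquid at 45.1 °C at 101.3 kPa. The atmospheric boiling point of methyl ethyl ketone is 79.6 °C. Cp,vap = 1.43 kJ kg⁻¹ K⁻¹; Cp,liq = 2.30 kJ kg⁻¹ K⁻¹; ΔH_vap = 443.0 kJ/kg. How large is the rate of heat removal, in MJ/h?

Q_c = 67000 MJ/h

vapour 167→79.6 °C: -124.98 kJ/kg
condensation at 79.6 °C: -443 kJ/kg
liquid 79.6→45.1 °C: -79.35 kJ/kg
Δh = -124.98 + -443 + -79.35 = -647.33 kJ/kg
Q = ṁ·Δh = 28.75 kg/s × -647.33 kJ/kg = -18611 kJ/s
|Q| = 18611 kW = 66999 MJ/h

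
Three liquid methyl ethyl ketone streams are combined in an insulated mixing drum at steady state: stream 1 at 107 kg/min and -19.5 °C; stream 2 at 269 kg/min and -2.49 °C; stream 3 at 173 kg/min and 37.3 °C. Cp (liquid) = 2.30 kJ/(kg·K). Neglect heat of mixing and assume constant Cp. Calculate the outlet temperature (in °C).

No heat crosses the boundary, so H_out = H_in.
Σ ṁᵢCp,ᵢTᵢ = 107×2.30×-19.5 + 269×2.30×-2.49 + 173×2.30×37.3 = 8502.2
Σ ṁᵢCp,ᵢ = 107×2.30 + 269×2.30 + 173×2.30 = 1262.7
T_out = 8502.2 / 1262.7 = 6.7333 °C

T_out = 6.73 °C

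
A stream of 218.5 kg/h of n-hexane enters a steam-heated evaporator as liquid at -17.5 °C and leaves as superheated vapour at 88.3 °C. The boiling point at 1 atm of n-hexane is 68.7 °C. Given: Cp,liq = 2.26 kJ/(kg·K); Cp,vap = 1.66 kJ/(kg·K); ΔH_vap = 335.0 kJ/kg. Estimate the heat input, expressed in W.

Q = 34100 W

liquid -17.5→68.7 °C: 194.81 kJ/kg
vaporisation at 68.7 °C: 335 kJ/kg
vapour 68.7→88.3 °C: 32.536 kJ/kg
Δh = 194.81 + 335 + 32.536 = 562.35 kJ/kg
Q = ṁ·Δh = 218.5 kg/h × 562.35 kJ/kg = 122870 kJ/h
|Q| = 34.131 kW = 34131 W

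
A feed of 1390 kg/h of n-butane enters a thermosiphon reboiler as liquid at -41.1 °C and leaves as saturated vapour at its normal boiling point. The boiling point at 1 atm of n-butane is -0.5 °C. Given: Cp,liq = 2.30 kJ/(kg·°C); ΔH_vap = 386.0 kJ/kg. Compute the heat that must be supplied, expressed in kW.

Q = 185 kW

liquid -41.1→-0.5 °C: 93.38 kJ/kg
vaporisation at -0.5 °C: 386 kJ/kg
Δh = 93.38 + 386 = 479.38 kJ/kg
Q = ṁ·Δh = 1390 kg/h × 479.38 kJ/kg = 666340 kJ/h
|Q| = 185.09 kW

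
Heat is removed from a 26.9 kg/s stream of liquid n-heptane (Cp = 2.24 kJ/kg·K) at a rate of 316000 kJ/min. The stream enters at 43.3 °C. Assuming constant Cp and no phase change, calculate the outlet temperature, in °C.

Q = 316000 kJ/min = 5266.7 kJ/s
ΔT = Q/(ṁ·Cp) = 5266.7/(26.9×2.24) = 87.405 K
T_out = 43.3 − 87.405 = -44.105 °C

T_out = -44.1 °C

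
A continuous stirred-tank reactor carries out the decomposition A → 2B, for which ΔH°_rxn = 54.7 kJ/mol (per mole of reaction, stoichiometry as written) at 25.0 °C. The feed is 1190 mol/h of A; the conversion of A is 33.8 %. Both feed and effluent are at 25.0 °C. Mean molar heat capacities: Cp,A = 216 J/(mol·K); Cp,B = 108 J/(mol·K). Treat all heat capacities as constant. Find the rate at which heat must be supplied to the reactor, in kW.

Extent of reaction ξ = 0.338 × 1190 = 402.22 mol/h
Reaction term: ξ·ΔH°_rxn = 402.22 × 54.7 = 22001 kJ/h
Q = ΔH = 22001 kJ/h = 6.1115 kW
Heat supplied = 6.1115 kW

Q_in = 6.11 kW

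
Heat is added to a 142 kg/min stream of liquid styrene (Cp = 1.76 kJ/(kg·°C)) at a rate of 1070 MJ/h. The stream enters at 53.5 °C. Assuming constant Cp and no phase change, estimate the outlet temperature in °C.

Q = 1070 MJ/h = 17833 kJ/min
ΔT = Q/(ṁ·Cp) = 17833/(142×1.76) = 71.356 K
T_out = 53.5 + 71.356 = 124.86 °C

T_out = 125 °C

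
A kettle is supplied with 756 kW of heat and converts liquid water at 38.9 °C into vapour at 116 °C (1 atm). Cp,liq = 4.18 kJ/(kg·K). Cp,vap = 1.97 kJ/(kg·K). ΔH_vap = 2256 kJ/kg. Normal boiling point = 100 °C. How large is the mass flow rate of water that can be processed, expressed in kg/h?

ṁ = 1070 kg/h

Δh = 4.18×(100−38.9) + 2256 + 1.97×(116−100) = 2542.9 kJ/kg
Q = 756 kW = 756 kJ/s = 2.7216e+06 kJ/h
ṁ = Q/Δh = 2.7216e+06 / 2542.9 = 1070.3 kg/h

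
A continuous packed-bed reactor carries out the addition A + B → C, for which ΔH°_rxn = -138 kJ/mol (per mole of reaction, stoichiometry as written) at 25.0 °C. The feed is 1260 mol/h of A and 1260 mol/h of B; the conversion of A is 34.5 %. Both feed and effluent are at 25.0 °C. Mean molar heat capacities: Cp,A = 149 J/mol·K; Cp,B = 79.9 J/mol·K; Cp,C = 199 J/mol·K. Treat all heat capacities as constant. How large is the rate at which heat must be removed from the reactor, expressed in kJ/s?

Q_out = 16.7 kJ/s

Extent of reaction ξ = 0.345 × 1260 = 434.7 mol/h
Reaction term: ξ·ΔH°_rxn = 434.7 × -138 = -59989 kJ/h
Q = ΔH = -59989 kJ/h = -16.663 kW
Heat removed = 16.663 kJ/s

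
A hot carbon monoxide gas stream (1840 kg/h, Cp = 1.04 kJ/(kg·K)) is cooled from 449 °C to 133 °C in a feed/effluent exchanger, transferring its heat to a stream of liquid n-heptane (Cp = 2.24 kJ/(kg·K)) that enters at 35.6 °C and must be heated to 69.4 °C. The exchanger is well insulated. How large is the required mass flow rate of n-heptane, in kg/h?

Heat released by hot stream: Q = 1840 × 1.04 × (449 − 133) = 604700 kJ/h
Energy balance on cold side (adiabatic exchanger): Q = ṁ_c·Cp_c·(T_c,out − T_c,in)
ṁ_c = 604700 / [2.24 × (69.4 − 35.6)] = 7986.8 kg/h

ṁ_c = 7990 kg/h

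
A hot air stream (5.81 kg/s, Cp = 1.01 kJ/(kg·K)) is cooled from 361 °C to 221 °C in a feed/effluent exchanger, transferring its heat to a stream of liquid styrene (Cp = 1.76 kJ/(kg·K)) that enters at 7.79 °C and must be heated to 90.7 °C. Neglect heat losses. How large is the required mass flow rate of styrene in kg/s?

Heat released by hot stream: Q = 5.81 × 1.01 × (361 − 221) = 821.53 kJ/s
Energy balance on cold side (adiabatic exchanger): Q = ṁ_c·Cp_c·(T_c,out − T_c,in)
ṁ_c = 821.53 / [1.76 × (90.7 − 7.79)] = 5.63 kg/s

ṁ_c = 5.63 kg/s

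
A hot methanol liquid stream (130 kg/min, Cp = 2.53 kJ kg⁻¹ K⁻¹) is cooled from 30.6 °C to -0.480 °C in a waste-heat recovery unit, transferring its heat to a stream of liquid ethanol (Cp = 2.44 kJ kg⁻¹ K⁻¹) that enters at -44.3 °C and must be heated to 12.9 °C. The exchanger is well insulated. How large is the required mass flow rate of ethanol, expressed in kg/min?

Heat released by hot stream: Q = 130 × 2.53 × (30.6 − -0.480) = 10222 kJ/min
Energy balance on cold side (adiabatic exchanger): Q = ṁ_c·Cp_c·(T_c,out − T_c,in)
ṁ_c = 10222 / [2.44 × (12.9 − -44.3)] = 73.242 kg/min

ṁ_c = 73.2 kg/min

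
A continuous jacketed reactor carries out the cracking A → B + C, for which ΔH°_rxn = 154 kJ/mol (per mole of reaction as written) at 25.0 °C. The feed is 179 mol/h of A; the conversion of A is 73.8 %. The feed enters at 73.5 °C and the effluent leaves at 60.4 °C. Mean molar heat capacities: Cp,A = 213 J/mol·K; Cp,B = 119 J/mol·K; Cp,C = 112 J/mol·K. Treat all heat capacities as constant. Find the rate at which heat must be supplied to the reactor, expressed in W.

Extent of reaction ξ = 0.738 × 179 = 132.1 mol/h
Reaction term: ξ·ΔH°_rxn = 132.1 × 154 = 20344 kJ/h
Sensible, feed 73.5→25 °C: -1849.2 kJ/h
Outlet flows (mol/h): A 46.898, B 132.1, C 132.1
Sensible, products 25→60.4 °C: 1433.9 kJ/h
Q = ΔH = 19928 kJ/h = 5.5357 kW
Heat supplied = 5535.7 W

Q_in = 5540 W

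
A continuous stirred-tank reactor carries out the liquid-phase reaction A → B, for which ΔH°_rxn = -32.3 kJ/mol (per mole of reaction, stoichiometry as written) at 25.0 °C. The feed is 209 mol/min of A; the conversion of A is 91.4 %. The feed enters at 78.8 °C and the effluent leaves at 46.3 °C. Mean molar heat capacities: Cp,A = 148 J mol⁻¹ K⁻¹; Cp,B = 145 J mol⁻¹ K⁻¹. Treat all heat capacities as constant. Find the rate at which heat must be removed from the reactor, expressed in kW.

Extent of reaction ξ = 0.914 × 209 = 191.03 mol/min
Reaction term: ξ·ΔH°_rxn = 191.03 × -32.3 = -6170.1 kJ/min
Sensible, feed 78.8→25 °C: -1664.1 kJ/min
Outlet flows (mol/min): A 17.974, B 191.03
Sensible, products 25→46.3 °C: 646.65 kJ/min
Q = ΔH = -7187.6 kJ/min = -119.79 kW
Heat removed = 119.79 kW

Q_out = 120 kW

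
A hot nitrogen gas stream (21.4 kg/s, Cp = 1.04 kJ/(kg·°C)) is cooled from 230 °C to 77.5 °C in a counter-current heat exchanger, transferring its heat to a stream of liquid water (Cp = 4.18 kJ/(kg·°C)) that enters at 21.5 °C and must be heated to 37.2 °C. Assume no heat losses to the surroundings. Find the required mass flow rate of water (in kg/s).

Heat released by hot stream: Q = 21.4 × 1.04 × (230 − 77.5) = 3394 kJ/s
Energy balance on cold side (adiabatic exchanger): Q = ṁ_c·Cp_c·(T_c,out − T_c,in)
ṁ_c = 3394 / [4.18 × (37.2 − 21.5)] = 51.718 kg/s

ṁ_c = 51.7 kg/s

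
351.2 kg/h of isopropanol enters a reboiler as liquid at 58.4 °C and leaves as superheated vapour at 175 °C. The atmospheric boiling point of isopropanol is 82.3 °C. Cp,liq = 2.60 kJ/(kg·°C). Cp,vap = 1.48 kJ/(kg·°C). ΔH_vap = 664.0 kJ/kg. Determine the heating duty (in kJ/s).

liquid 58.4→82.3 °C: 62.14 kJ/kg
vaporisation at 82.3 °C: 664 kJ/kg
vapour 82.3→175 °C: 137.2 kJ/kg
Δh = 62.14 + 664 + 137.2 = 863.34 kJ/kg
Q = ṁ·Δh = 351.2 kg/h × 863.34 kJ/kg = 303200 kJ/h
|Q| = 84.223 kW

Q = 84.2 kJ/s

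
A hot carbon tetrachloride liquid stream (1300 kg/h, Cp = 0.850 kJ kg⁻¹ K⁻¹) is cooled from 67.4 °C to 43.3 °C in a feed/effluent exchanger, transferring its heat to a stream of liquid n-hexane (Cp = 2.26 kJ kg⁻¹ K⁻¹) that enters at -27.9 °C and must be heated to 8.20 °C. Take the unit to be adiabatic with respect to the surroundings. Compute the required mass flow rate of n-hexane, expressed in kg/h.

Heat released by hot stream: Q = 1300 × 0.850 × (67.4 − 43.3) = 26631 kJ/h
Energy balance on cold side (adiabatic exchanger): Q = ṁ_c·Cp_c·(T_c,out − T_c,in)
ṁ_c = 26631 / [2.26 × (8.20 − -27.9)] = 326.41 kg/h

ṁ_c = 326 kg/h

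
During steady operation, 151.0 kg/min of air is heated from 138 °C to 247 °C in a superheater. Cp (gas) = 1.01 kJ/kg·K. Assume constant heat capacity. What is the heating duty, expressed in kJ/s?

Q = 277 kJ/s

Q = ṁ·Cp·ΔT = 151.0 × 1.01 × (247 − 138) = 16624 kJ/min
Converting: 16624 / 60 s = 277.06 kW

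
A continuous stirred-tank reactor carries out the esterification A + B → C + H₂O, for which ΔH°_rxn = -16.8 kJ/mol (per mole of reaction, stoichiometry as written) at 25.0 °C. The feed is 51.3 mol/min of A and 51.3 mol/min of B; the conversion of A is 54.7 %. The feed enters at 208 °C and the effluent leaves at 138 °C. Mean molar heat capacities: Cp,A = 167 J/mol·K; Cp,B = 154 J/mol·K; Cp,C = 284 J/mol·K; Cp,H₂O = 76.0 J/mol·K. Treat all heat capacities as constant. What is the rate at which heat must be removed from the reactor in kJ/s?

Extent of reaction ξ = 0.547 × 51.3 = 28.061 mol/min
Reaction term: ξ·ΔH°_rxn = 28.061 × -16.8 = -471.43 kJ/min
Sensible, feed 208→25 °C: -3013.5 kJ/min
Outlet flows (mol/min): A 23.239, B 23.239, C 28.061, H₂O 28.061
Sensible, products 25→138 °C: 1984.5 kJ/min
Q = ΔH = -1500.5 kJ/min = -25.008 kW
Heat removed = 25.008 kJ/s

Q_out = 25.0 kJ/s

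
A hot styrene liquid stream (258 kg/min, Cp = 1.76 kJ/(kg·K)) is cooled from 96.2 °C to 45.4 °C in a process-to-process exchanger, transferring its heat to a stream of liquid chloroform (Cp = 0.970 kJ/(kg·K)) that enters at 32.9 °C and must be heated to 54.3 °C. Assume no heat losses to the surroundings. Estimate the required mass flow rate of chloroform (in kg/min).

Heat released by hot stream: Q = 258 × 1.76 × (96.2 − 45.4) = 23067 kJ/min
Energy balance on cold side (adiabatic exchanger): Q = ṁ_c·Cp_c·(T_c,out − T_c,in)
ṁ_c = 23067 / [0.970 × (54.3 − 32.9)] = 1111.2 kg/min

ṁ_c = 1110 kg/min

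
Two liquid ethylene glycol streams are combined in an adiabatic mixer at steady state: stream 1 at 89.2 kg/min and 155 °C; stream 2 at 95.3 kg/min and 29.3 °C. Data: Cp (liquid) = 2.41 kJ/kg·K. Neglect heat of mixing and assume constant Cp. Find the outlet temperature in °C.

No heat crosses the boundary, so H_out = H_in.
Σ ṁᵢCp,ᵢTᵢ = 89.2×2.41×155 + 95.3×2.41×29.3 = 40050
Σ ṁᵢCp,ᵢ = 89.2×2.41 + 95.3×2.41 = 444.64
T_out = 40050 / 444.64 = 90.072 °C

T_out = 90.1 °C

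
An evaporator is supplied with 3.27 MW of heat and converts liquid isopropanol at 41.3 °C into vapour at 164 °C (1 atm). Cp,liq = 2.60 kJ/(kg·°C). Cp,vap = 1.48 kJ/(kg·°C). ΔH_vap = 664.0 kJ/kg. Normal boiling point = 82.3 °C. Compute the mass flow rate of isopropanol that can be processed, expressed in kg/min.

Δh = 2.60×(82.3−41.3) + 664.0 + 1.48×(164−82.3) = 891.52 kJ/kg
Q = 3.27 MW = 3270 kJ/s = 196200 kJ/min
ṁ = Q/Δh = 196200 / 891.52 = 220.07 kg/min

ṁ = 220 kg/min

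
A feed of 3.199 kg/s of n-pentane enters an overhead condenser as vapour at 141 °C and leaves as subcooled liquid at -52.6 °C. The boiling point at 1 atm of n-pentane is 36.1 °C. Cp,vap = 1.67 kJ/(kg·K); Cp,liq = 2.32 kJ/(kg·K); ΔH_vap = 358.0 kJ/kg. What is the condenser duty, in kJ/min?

vapour 141→36.1 °C: -175.18 kJ/kg
condensation at 36.1 °C: -358 kJ/kg
liquid 36.1→-52.6 °C: -205.78 kJ/kg
Δh = -175.18 + -358 + -205.78 = -738.97 kJ/kg
Q = ṁ·Δh = 3.199 kg/s × -738.97 kJ/kg = -2364 kJ/s
|Q| = 2364 kW = 141840 kJ/min

Q_c = 142000 kJ/min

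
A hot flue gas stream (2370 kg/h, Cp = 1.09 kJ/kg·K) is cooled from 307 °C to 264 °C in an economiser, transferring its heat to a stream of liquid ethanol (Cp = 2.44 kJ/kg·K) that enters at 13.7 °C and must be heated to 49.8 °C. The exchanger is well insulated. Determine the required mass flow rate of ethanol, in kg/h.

ṁ_c = 1260 kg/h

Heat released by hot stream: Q = 2370 × 1.09 × (307 − 264) = 111080 kJ/h
Energy balance on cold side (adiabatic exchanger): Q = ṁ_c·Cp_c·(T_c,out − T_c,in)
ṁ_c = 111080 / [2.44 × (49.8 − 13.7)] = 1261.1 kg/h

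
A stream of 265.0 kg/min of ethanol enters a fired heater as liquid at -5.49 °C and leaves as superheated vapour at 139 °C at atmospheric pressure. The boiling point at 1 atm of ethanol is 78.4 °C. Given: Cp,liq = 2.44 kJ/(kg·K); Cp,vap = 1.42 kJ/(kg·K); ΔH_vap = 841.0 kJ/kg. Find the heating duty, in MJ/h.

Q = 18000 MJ/h

liquid -5.49→78.4 °C: 204.69 kJ/kg
vaporisation at 78.4 °C: 841 kJ/kg
vapour 78.4→139 °C: 86.052 kJ/kg
Δh = 204.69 + 841 + 86.052 = 1131.7 kJ/kg
Q = ṁ·Δh = 265.0 kg/min × 1131.7 kJ/kg = 299910 kJ/min
|Q| = 4998.5 kW = 17995 MJ/h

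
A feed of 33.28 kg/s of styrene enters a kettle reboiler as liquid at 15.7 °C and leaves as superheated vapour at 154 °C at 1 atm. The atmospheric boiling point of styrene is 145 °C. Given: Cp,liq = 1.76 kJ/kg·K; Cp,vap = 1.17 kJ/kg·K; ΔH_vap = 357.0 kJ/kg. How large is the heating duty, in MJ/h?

liquid 15.7→145 °C: 227.57 kJ/kg
vaporisation at 145 °C: 357 kJ/kg
vapour 145→154 °C: 10.53 kJ/kg
Δh = 227.57 + 357 + 10.53 = 595.1 kJ/kg
Q = ṁ·Δh = 33.28 kg/s × 595.1 kJ/kg = 19805 kJ/s
|Q| = 19805 kW = 71298 MJ/h

Q = 71300 MJ/h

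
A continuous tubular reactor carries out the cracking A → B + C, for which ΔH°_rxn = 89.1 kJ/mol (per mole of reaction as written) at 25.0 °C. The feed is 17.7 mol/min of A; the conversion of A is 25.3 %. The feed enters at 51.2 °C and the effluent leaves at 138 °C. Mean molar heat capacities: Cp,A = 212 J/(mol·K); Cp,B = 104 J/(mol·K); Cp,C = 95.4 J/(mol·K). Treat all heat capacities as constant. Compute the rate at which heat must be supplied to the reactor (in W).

Q_in = 12000 W

Extent of reaction ξ = 0.253 × 17.7 = 4.4781 mol/min
Reaction term: ξ·ΔH°_rxn = 4.4781 × 89.1 = 399 kJ/min
Sensible, feed 51.2→25 °C: -98.313 kJ/min
Outlet flows (mol/min): A 13.222, B 4.4781, C 4.4781
Sensible, products 25→138 °C: 417.65 kJ/min
Q = ΔH = 718.33 kJ/min = 11.972 kW
Heat supplied = 11972 W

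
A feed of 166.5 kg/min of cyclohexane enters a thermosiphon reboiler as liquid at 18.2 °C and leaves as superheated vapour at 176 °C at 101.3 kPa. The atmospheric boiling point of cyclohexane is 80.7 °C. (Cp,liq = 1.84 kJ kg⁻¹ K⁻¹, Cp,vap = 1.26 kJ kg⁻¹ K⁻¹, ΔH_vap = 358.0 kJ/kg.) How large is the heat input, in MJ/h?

liquid 18.2→80.7 °C: 115 kJ/kg
vaporisation at 80.7 °C: 358 kJ/kg
vapour 80.7→176 °C: 120.08 kJ/kg
Δh = 115 + 358 + 120.08 = 593.08 kJ/kg
Q = ṁ·Δh = 166.5 kg/min × 593.08 kJ/kg = 98747 kJ/min
|Q| = 1645.8 kW = 5924.8 MJ/h

Q = 5920 MJ/h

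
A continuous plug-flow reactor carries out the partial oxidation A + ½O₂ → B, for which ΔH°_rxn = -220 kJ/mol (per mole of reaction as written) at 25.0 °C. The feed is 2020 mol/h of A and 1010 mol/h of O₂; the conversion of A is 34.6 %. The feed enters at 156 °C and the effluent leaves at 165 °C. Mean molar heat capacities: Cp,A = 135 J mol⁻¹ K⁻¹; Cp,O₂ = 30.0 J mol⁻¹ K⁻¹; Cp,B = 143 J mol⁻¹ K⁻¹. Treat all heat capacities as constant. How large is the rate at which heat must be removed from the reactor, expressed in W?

Q_out = 42100 W

Extent of reaction ξ = 0.346 × 2020 = 698.92 mol/h
Reaction term: ξ·ΔH°_rxn = 698.92 × -220 = -153760 kJ/h
Sensible, feed 156→25 °C: -39693 kJ/h
Outlet flows (mol/h): A 1321.1, O₂ 660.54, B 698.92
Sensible, products 25→165 °C: 41735 kJ/h
Q = ΔH = -151720 kJ/h = -42.145 kW
Heat removed = 42145 W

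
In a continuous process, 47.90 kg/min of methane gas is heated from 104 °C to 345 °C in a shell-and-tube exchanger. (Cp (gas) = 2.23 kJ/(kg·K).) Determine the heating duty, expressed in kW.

Q = ṁ·Cp·ΔT = 47.90 × 2.23 × (345 − 104) = 25743 kJ/min
Converting: 25743 / 60 s = 429.05 kW

Q = 429 kW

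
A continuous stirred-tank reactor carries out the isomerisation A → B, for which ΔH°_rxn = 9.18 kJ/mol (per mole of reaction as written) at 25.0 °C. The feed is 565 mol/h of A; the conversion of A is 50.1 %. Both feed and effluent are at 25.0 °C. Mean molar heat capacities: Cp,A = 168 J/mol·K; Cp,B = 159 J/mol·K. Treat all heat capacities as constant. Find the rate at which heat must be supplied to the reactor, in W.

Extent of reaction ξ = 0.501 × 565 = 283.06 mol/h
Reaction term: ξ·ΔH°_rxn = 283.06 × 9.18 = 2598.5 kJ/h
Q = ΔH = 2598.5 kJ/h = 0.72182 kW
Heat supplied = 721.82 W

Q_in = 722 W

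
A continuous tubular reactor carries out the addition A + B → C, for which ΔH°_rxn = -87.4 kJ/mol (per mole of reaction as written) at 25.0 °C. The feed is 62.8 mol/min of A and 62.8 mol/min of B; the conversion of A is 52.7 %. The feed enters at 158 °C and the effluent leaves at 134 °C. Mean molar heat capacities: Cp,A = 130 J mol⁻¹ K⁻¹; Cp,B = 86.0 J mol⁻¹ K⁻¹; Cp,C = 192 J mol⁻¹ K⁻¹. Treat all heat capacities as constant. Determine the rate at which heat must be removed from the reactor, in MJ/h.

Q_out = 198 MJ/h

Extent of reaction ξ = 0.527 × 62.8 = 33.096 mol/min
Reaction term: ξ·ΔH°_rxn = 33.096 × -87.4 = -2892.6 kJ/min
Sensible, feed 158→25 °C: -1804.1 kJ/min
Outlet flows (mol/min): A 29.704, B 29.704, C 33.096
Sensible, products 25→134 °C: 1392 kJ/min
Q = ΔH = -3304.7 kJ/min = -55.078 kW
Heat removed = 198.28 MJ/h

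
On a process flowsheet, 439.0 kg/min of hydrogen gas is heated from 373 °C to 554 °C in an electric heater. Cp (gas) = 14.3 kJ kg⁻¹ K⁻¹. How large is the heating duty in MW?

Q = ṁ·Cp·ΔT = 439.0 × 14.3 × (554 − 373) = 1.1363e+06 kJ/min
Converting: 1.1363e+06 / 60 s = 18938 kW
Heating duty = 18.938 MW

Q = 18.9 MW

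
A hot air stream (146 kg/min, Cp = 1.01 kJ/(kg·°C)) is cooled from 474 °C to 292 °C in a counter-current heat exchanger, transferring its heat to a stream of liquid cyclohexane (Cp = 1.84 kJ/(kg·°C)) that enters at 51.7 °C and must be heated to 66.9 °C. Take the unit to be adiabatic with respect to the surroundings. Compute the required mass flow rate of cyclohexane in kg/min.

ṁ_c = 960 kg/min

Heat released by hot stream: Q = 146 × 1.01 × (474 − 292) = 26838 kJ/min
Energy balance on cold side (adiabatic exchanger): Q = ṁ_c·Cp_c·(T_c,out − T_c,in)
ṁ_c = 26838 / [1.84 × (66.9 − 51.7)] = 959.59 kg/min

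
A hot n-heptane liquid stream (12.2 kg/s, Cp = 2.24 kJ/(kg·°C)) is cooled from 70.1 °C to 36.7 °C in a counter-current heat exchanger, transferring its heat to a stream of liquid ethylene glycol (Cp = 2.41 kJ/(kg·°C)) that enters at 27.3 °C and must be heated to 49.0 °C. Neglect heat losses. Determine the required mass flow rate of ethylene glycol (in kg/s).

ṁ_c = 17.5 kg/s

Heat released by hot stream: Q = 12.2 × 2.24 × (70.1 − 36.7) = 912.76 kJ/s
Energy balance on cold side (adiabatic exchanger): Q = ṁ_c·Cp_c·(T_c,out − T_c,in)
ṁ_c = 912.76 / [2.41 × (49.0 − 27.3)] = 17.453 kg/s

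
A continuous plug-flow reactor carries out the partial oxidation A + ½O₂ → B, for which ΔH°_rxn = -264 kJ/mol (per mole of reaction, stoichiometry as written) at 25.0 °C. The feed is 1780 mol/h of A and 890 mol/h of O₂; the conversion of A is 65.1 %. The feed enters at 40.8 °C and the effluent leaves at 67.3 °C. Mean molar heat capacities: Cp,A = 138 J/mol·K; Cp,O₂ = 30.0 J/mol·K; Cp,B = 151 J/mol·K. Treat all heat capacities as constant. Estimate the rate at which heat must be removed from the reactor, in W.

Extent of reaction ξ = 0.651 × 1780 = 1158.8 mol/h
Reaction term: ξ·ΔH°_rxn = 1158.8 × -264 = -305920 kJ/h
Sensible, feed 40.8→25 °C: -4303 kJ/h
Outlet flows (mol/h): A 621.22, O₂ 310.61, B 1158.8
Sensible, products 25→67.3 °C: 11422 kJ/h
Q = ΔH = -298800 kJ/h = -83 kW
Heat removed = 83000 W

Q_out = 83000 W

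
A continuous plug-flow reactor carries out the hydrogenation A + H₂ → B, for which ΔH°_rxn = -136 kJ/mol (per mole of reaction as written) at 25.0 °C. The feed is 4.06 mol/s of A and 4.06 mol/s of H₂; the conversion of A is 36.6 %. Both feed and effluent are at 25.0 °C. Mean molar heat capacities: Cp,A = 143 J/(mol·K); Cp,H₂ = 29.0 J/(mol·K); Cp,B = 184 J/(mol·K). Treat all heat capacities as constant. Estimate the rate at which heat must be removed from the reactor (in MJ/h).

Extent of reaction ξ = 0.366 × 4.06 = 1.486 mol/s
Reaction term: ξ·ΔH°_rxn = 1.486 × -136 = -202.09 kJ/s
Q = ΔH = -202.09 kJ/s = -202.09 kW
Heat removed = 727.53 MJ/h

Q_out = 728 MJ/h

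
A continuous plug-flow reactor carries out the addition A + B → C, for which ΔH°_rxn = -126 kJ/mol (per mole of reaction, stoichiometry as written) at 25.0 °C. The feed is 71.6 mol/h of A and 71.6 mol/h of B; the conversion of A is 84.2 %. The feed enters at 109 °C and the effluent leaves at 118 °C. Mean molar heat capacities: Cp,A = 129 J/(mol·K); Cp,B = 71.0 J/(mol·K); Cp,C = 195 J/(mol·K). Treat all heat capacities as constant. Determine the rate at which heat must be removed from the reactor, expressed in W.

Q_out = 2080 W

Extent of reaction ξ = 0.842 × 71.6 = 60.287 mol/h
Reaction term: ξ·ΔH°_rxn = 60.287 × -126 = -7596.2 kJ/h
Sensible, feed 109→25 °C: -1202.9 kJ/h
Outlet flows (mol/h): A 11.313, B 11.313, C 60.287
Sensible, products 25→118 °C: 1303.7 kJ/h
Q = ΔH = -7495.3 kJ/h = -2.082 kW
Heat removed = 2082 W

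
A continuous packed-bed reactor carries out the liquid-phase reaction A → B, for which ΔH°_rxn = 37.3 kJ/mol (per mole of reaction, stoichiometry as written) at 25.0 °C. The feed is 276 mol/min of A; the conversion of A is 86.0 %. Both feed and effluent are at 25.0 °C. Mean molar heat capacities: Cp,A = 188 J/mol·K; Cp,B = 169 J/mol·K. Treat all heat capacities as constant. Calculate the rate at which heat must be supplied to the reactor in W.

Q_in = 148000 W

Extent of reaction ξ = 0.860 × 276 = 237.36 mol/min
Reaction term: ξ·ΔH°_rxn = 237.36 × 37.3 = 8853.5 kJ/min
Q = ΔH = 8853.5 kJ/min = 147.56 kW
Heat supplied = 147560 W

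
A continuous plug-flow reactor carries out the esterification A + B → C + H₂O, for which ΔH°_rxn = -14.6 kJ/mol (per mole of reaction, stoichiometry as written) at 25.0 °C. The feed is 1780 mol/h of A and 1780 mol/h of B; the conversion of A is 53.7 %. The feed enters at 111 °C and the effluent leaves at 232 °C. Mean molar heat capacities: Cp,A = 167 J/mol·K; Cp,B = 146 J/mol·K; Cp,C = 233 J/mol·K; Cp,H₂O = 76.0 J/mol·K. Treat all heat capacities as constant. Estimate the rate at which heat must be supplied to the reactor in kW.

Extent of reaction ξ = 0.537 × 1780 = 955.86 mol/h
Reaction term: ξ·ΔH°_rxn = 955.86 × -14.6 = -13956 kJ/h
Sensible, feed 111→25 °C: -47914 kJ/h
Outlet flows (mol/h): A 824.14, B 824.14, C 955.86, H₂O 955.86
Sensible, products 25→232 °C: 114540 kJ/h
Q = ΔH = 52667 kJ/h = 14.63 kW
Heat supplied = 14.63 kW

Q_in = 14.6 kW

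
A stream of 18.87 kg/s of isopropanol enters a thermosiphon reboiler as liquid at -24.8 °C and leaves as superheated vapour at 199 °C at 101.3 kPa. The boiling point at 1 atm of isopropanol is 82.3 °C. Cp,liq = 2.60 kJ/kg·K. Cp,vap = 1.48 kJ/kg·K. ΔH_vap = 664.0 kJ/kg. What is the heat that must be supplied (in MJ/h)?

Q = 75800 MJ/h

liquid -24.8→82.3 °C: 278.46 kJ/kg
vaporisation at 82.3 °C: 664 kJ/kg
vapour 82.3→199 °C: 172.72 kJ/kg
Δh = 278.46 + 664 + 172.72 = 1115.2 kJ/kg
Q = ṁ·Δh = 18.87 kg/s × 1115.2 kJ/kg = 21043 kJ/s
|Q| = 21043 kW = 75756 MJ/h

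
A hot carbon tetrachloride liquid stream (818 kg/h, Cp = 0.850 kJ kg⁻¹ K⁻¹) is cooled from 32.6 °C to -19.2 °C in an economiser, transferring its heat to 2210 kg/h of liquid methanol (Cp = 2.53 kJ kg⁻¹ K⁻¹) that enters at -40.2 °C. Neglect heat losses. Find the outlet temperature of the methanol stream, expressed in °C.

Heat released by hot stream: Q = 818 × 0.850 × (32.6 − -19.2) = 36017 kJ/h
Energy balance on cold side (adiabatic exchanger): Q = ṁ_c·Cp_c·(T_c,out − T_c,in)
T_c,out = -40.2 + 36017/(2210 × 2.53) = -33.758 °C

T_c,out = -33.8 °C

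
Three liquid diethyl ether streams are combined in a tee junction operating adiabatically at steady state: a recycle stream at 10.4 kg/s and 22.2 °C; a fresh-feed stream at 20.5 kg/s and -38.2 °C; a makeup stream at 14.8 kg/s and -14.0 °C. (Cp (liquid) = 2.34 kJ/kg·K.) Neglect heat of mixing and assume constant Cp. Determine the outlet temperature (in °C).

Energy balance with Q = 0: Σ ṁᵢCp,ᵢ(T_out − Tᵢ) = 0
T_out = Σ ṁᵢCp,ᵢTᵢ / Σ ṁᵢCp,ᵢ
      = -1777 / 106.94 = -16.618 °C

T_out = -16.6 °C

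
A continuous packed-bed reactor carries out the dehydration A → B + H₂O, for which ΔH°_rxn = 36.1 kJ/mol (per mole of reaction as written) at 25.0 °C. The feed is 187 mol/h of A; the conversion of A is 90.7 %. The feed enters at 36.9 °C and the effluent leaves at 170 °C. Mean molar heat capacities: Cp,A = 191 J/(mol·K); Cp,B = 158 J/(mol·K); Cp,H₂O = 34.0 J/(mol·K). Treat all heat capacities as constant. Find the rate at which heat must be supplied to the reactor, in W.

Extent of reaction ξ = 0.907 × 187 = 169.61 mol/h
Reaction term: ξ·ΔH°_rxn = 169.61 × 36.1 = 6122.9 kJ/h
Sensible, feed 36.9→25 °C: -425.03 kJ/h
Outlet flows (mol/h): A 17.391, B 169.61, H₂O 169.61
Sensible, products 25→170 °C: 5203.6 kJ/h
Q = ΔH = 10901 kJ/h = 3.0282 kW
Heat supplied = 3028.2 W

Q_in = 3030 W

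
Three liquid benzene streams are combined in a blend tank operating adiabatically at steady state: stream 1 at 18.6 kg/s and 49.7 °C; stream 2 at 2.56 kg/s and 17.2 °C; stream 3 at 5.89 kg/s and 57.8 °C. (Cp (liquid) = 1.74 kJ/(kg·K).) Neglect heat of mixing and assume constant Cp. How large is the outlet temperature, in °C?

No heat crosses the boundary, so H_out = H_in.
Σ ṁᵢCp,ᵢTᵢ = 18.6×1.74×49.7 + 2.56×1.74×17.2 + 5.89×1.74×57.8 = 2277.5
Σ ṁᵢCp,ᵢ = 18.6×1.74 + 2.56×1.74 + 5.89×1.74 = 47.067
T_out = 2277.5 / 47.067 = 48.388 °C

T_out = 48.4 °C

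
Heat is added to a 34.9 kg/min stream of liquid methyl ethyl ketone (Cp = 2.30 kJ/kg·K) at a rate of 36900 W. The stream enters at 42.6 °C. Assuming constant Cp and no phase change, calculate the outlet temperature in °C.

T_out = 70.2 °C

Q = 36900 W = 2214 kJ/min
ΔT = Q/(ṁ·Cp) = 2214/(34.9×2.30) = 27.582 K
T_out = 42.6 + 27.582 = 70.182 °C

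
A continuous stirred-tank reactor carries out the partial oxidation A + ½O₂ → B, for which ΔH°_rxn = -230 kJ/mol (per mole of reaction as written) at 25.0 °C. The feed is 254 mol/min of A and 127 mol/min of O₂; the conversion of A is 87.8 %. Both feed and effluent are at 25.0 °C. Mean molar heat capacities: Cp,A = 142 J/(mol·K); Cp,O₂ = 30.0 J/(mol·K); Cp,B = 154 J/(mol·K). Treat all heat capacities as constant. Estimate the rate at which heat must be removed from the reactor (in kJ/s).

Extent of reaction ξ = 0.878 × 254 = 223.01 mol/min
Reaction term: ξ·ΔH°_rxn = 223.01 × -230 = -51293 kJ/min
Q = ΔH = -51293 kJ/min = -854.88 kW
Heat removed = 854.88 kJ/s

Q_out = 855 kJ/s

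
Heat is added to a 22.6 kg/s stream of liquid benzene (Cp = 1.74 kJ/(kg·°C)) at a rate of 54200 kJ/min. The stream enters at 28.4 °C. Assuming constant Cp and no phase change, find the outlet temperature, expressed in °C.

T_out = 51.4 °C

Q = 54200 kJ/min = 903.33 kJ/s
ΔT = Q/(ṁ·Cp) = 903.33/(22.6×1.74) = 22.972 K
T_out = 28.4 + 22.972 = 51.372 °C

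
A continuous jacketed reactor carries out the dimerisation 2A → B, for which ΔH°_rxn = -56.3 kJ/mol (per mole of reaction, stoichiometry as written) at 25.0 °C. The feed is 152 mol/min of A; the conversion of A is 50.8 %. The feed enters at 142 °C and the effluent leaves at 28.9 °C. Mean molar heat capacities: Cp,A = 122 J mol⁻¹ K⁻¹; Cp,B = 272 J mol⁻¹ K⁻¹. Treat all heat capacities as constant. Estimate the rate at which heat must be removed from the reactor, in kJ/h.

Extent of reaction ξ = 0.508 × 152 / 2 = 38.608 mol/min
Reaction term: ξ·ΔH°_rxn = 38.608 × -56.3 = -2173.6 kJ/min
Sensible, feed 142→25 °C: -2169.6 kJ/min
Outlet flows (mol/min): A 74.784, B 38.608
Sensible, products 25→28.9 °C: 76.538 kJ/min
Q = ΔH = -4266.7 kJ/min = -71.112 kW
Heat removed = 256000 kJ/h

Q_out = 256000 kJ/h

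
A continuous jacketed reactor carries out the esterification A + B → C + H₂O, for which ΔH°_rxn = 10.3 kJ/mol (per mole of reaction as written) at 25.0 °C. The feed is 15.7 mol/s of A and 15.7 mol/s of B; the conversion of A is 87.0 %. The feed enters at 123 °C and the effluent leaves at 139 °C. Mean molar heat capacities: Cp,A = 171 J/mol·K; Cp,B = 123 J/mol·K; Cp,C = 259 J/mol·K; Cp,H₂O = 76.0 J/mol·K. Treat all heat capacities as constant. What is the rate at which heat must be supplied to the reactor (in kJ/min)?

Q_in = 16700 kJ/min

Extent of reaction ξ = 0.870 × 15.7 = 13.659 mol/s
Reaction term: ξ·ΔH°_rxn = 13.659 × 10.3 = 140.69 kJ/s
Sensible, feed 123→25 °C: -452.35 kJ/s
Outlet flows (mol/s): A 2.041, B 2.041, C 13.659, H₂O 13.659
Sensible, products 25→139 °C: 590.04 kJ/s
Q = ΔH = 278.38 kJ/s = 278.38 kW
Heat supplied = 16703 kJ/min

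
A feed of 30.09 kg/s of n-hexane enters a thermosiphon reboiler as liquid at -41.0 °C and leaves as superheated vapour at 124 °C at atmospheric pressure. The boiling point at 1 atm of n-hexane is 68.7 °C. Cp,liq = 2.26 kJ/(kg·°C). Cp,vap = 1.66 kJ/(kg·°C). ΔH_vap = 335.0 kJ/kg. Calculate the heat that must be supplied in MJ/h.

Q = 73100 MJ/h

liquid -41.0→68.7 °C: 247.92 kJ/kg
vaporisation at 68.7 °C: 335 kJ/kg
vapour 68.7→124 °C: 91.798 kJ/kg
Δh = 247.92 + 335 + 91.798 = 674.72 kJ/kg
Q = ṁ·Δh = 30.09 kg/s × 674.72 kJ/kg = 20302 kJ/s
|Q| = 20302 kW = 73088 MJ/h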